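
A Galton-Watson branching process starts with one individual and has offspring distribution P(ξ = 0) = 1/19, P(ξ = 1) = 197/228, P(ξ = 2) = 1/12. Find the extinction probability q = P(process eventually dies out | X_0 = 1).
q = 12/19

The pgf is f(s) = 1/19 + 197/228·s + 1/12·s². The extinction probability q is the smallest fixed point of f in [0, 1]. Setting s = f(s):
  1/12·s² + (197/228 − 1)·s + 1/19 = 0
  1/12·s² − (1/19 + 1/12)·s + 1/19 = 0
which factors as (s − 1)·(1/12·s − 1/19) = 0, giving roots s = 1 and s = (1/19)/(1/12) = 12/19.
Mean offspring μ = 197/228 + 2·1/12 = 235/228 > 1 (supercritical), so q < 1. The extinction probability is the smaller root: q = (1/19)/(1/12) = 12/19.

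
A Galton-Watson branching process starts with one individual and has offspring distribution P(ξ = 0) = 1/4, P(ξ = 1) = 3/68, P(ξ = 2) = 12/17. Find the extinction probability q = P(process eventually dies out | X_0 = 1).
q = 17/48

The pgf is f(s) = 1/4 + 3/68·s + 12/17·s². The extinction probability q is the smallest fixed point of f in [0, 1]. Setting s = f(s):
  12/17·s² + (3/68 − 1)·s + 1/4 = 0
  12/17·s² − (1/4 + 12/17)·s + 1/4 = 0
which factors as (s − 1)·(12/17·s − 1/4) = 0, giving roots s = 1 and s = (1/4)/(12/17) = 17/48.
Mean offspring μ = 3/68 + 2·12/17 = 99/68 > 1 (supercritical), so q < 1. The extinction probability is the smaller root: q = (1/4)/(12/17) = 17/48.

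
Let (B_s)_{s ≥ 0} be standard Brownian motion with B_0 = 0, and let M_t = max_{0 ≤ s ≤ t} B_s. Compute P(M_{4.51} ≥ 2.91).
P(M_{4.51} ≥ 2.91) = 2·P(B_{4.51} ≥ 2.91) = 2(1 − Φ(2.91/√4.51)) ≈ 0.1706

By the reflection principle for Brownian motion, P(M_t ≥ a) = 2 · P(B_t ≥ a) for a ≥ 0. Since B_t ~ N(0, t), P(B_t ≥ 2.91) = 1 − Φ(2.91/√t) = 1 − Φ(2.91/√4.51) = 1 − Φ(1.3703). So
  P(M_{4.51} ≥ 2.91) = 2(1 − Φ(1.3703)) ≈ 0.1706.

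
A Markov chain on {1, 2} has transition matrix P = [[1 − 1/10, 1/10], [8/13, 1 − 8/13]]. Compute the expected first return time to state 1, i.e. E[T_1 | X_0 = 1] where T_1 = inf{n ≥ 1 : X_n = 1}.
E[T_1 | X_0 = 1] = 1/π_1 = 93/80

For an irreducible recurrent Markov chain with stationary distribution π, E[T_i | X_0 = i] = 1/π_i (Kac's formula). Here π_1 = (8/13)/(1/10 + 8/13) = (8/13)/(93/130) = 80/93, so E[T_1 | X_0 = 1] = 1/π_1 = (1/10 + 8/13)/(8/13) = (93/130)/(8/13) = 93/80.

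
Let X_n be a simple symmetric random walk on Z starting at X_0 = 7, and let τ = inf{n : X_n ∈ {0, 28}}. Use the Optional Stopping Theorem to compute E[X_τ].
E[X_τ] = 7

X_n is a martingale and τ is a bounded-mean stopping time (indeed τ is finite a.s. with bounded expectation since the walk is in a bounded region). By the OST, E[X_τ] = E[X_0] = 7. Equivalently: E[X_τ] = 28 · P(hit 28 first) + 0 · P(hit 0 first) = 28 · (7/28) = 7.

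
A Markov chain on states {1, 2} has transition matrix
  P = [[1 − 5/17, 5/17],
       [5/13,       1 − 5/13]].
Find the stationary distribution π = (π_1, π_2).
π_1 = 17/30, π_2 = 13/30

Solve πP = π with π_1 + π_2 = 1. From πP = π: π_1 · (1 − 5/17) + π_2 · 5/13 = π_1 ⇒ π_2 · 5/13 = π_1 · 5/17 ⇒ π_2/π_1 = (5/17)/(5/13) = 13/17. Together with π_1 + π_2 = 1:
  π_1 = (5/13)/(5/17 + 5/13) = (5/13)/(150/221) = 17/30,
  π_2 = (5/17)/(5/17 + 5/13) = (5/17)/(150/221) = 13/30.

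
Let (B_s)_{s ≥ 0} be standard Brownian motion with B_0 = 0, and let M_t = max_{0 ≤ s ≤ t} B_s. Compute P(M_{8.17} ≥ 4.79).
P(M_{8.17} ≥ 4.79) = 2·P(B_{8.17} ≥ 4.79) = 2(1 − Φ(4.79/√8.17)) ≈ 0.0938

By the reflection principle for Brownian motion, P(M_t ≥ a) = 2 · P(B_t ≥ a) for a ≥ 0. Since B_t ~ N(0, t), P(B_t ≥ 4.79) = 1 − Φ(4.79/√t) = 1 − Φ(4.79/√8.17) = 1 − Φ(1.6758). So
  P(M_{8.17} ≥ 4.79) = 2(1 − Φ(1.6758)) ≈ 0.0938.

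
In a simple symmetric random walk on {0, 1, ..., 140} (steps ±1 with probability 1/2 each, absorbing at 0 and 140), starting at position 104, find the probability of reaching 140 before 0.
P(hit 140 before 0) = 104/140 = 26/35

Let u_k = P(hit 140 before 0 | start at k). Then u_0 = 0, u_140 = 1, and u_k = u_{k-1}/2 + u_{k+1}/2 for 1 ≤ k ≤ 139. This harmonic recurrence is solved by u_k = k/140, giving u_104 = 104/140 = 26/35.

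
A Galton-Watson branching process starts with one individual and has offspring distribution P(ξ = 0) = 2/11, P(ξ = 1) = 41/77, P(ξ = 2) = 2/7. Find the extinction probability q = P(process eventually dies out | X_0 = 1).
q = 7/11

The pgf is f(s) = 2/11 + 41/77·s + 2/7·s². The extinction probability q is the smallest fixed point of f in [0, 1]. Setting s = f(s):
  2/7·s² + (41/77 − 1)·s + 2/11 = 0
  2/7·s² − (2/11 + 2/7)·s + 2/11 = 0
which factors as (s − 1)·(2/7·s − 2/11) = 0, giving roots s = 1 and s = (2/11)/(2/7) = 7/11.
Mean offspring μ = 41/77 + 2·2/7 = 85/77 > 1 (supercritical), so q < 1. The extinction probability is the smaller root: q = (2/11)/(2/7) = 7/11.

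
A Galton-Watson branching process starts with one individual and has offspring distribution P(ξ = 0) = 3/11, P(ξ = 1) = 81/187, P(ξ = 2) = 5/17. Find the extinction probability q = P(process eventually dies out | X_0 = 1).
q = 51/55

The pgf is f(s) = 3/11 + 81/187·s + 5/17·s². The extinction probability q is the smallest fixed point of f in [0, 1]. Setting s = f(s):
  5/17·s² + (81/187 − 1)·s + 3/11 = 0
  5/17·s² − (3/11 + 5/17)·s + 3/11 = 0
which factors as (s − 1)·(5/17·s − 3/11) = 0, giving roots s = 1 and s = (3/11)/(5/17) = 51/55.
Mean offspring μ = 81/187 + 2·5/17 = 191/187 > 1 (supercritical), so q < 1. The extinction probability is the smaller root: q = (3/11)/(5/17) = 51/55.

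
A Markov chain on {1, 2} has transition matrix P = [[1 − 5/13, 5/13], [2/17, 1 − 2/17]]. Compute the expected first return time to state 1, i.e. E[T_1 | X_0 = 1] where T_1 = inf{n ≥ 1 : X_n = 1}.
E[T_1 | X_0 = 1] = 1/π_1 = 111/26

For an irreducible recurrent Markov chain with stationary distribution π, E[T_i | X_0 = i] = 1/π_i (Kac's formula). Here π_1 = (2/17)/(5/13 + 2/17) = (2/17)/(111/221) = 26/111, so E[T_1 | X_0 = 1] = 1/π_1 = (5/13 + 2/17)/(2/17) = (111/221)/(2/17) = 111/26.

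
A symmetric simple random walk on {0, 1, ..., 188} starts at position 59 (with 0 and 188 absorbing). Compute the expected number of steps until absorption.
E[τ | X_0 = 59] = 7611

Let v_k = E[τ | X_0 = k]. Boundary: v_0 = v_188 = 0. Recurrence: v_k = 1 + (v_{k-1} + v_{k+1})/2 for 1 ≤ k ≤ 187. The particular solution to v_k − (v_{k-1} + v_{k+1})/2 = 1 is v_k = −k^2. Adding homogeneous solution A + B k and matching boundaries gives v_k = k (188 − k). Substituting k = 59: v_59 = 59 · 129 = 7611.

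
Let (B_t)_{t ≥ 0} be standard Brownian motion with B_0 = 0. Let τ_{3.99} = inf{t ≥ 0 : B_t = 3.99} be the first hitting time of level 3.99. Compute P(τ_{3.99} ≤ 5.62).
P(τ_{3.99} ≤ 5.62) = 2(1 − Φ(3.99/√5.62)) = 2(1 − Φ(1.6831)) ≈ 0.0924

By the reflection principle for standard BM, P(τ_b ≤ t) = 2 · P(B_t ≥ b). Since B_t ~ N(0, t), P(B_t ≥ 3.99) = 1 − Φ(3.99/√t) = 1 − Φ(3.99/√5.62) = 1 − Φ(1.6831) ≈ 0.04618. Doubling: P(τ_{3.99} ≤ 5.62) ≈ 2 · 0.04618 = 0.09236 ≈ 0.0924.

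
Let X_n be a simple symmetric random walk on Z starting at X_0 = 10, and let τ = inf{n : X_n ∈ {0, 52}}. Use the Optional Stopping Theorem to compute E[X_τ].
E[X_τ] = 10

X_n is a martingale and τ is a bounded-mean stopping time (indeed τ is finite a.s. with bounded expectation since the walk is in a bounded region). By the OST, E[X_τ] = E[X_0] = 10. Equivalently: E[X_τ] = 52 · P(hit 52 first) + 0 · P(hit 0 first) = 52 · (10/52) = 10.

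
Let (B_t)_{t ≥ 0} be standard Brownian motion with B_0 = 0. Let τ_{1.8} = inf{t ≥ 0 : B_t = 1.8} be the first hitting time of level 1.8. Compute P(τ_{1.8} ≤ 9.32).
P(τ_{1.8} ≤ 9.32) = 2(1 − Φ(1.8/√9.32)) = 2(1 − Φ(0.5896)) ≈ 0.5555

By the reflection principle for standard BM, P(τ_b ≤ t) = 2 · P(B_t ≥ b). Since B_t ~ N(0, t), P(B_t ≥ 1.8) = 1 − Φ(1.8/√t) = 1 − Φ(1.8/√9.32) = 1 − Φ(0.5896) ≈ 0.27773. Doubling: P(τ_{1.8} ≤ 9.32) ≈ 2 · 0.27773 = 0.55546 ≈ 0.5555.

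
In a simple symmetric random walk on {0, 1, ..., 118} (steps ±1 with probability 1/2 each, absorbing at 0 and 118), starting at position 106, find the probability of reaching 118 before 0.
P(hit 118 before 0) = 106/118 = 53/59

Let u_k = P(hit 118 before 0 | start at k). Then u_0 = 0, u_118 = 1, and u_k = u_{k-1}/2 + u_{k+1}/2 for 1 ≤ k ≤ 117. This harmonic recurrence is solved by u_k = k/118, giving u_106 = 106/118 = 53/59.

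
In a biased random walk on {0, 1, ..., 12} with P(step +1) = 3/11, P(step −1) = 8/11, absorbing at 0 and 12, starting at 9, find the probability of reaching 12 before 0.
P(hit 12 before 0) = (1 − (8/3)^9) / (1 − (8/3)^12) = 7470819/141688547

Let u_k denote P(reach 12 before 0 | start at k). Boundary: u_0 = 0, u_12 = 1. Recurrence: u_k = 3/11·u_{k+1} + 8/11·u_{k-1} for 1 ≤ k ≤ 11. Try u_k = A + B·r^k with r = q/p = (8/11)/(3/11) = 8/3. Substitution satisfies the recurrence; boundary conditions give:
  u_k = (1 − r^k) / (1 − r^N) = (1 − (8/3)^9) / (1 − (8/3)^12) = 7470819/141688547.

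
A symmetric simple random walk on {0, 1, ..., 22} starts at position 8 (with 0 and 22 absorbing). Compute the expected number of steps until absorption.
E[τ | X_0 = 8] = 112

Let v_k = E[τ | X_0 = k]. Boundary: v_0 = v_22 = 0. Recurrence: v_k = 1 + (v_{k-1} + v_{k+1})/2 for 1 ≤ k ≤ 21. The particular solution to v_k − (v_{k-1} + v_{k+1})/2 = 1 is v_k = −k^2. Adding homogeneous solution A + B k and matching boundaries gives v_k = k (22 − k). Substituting k = 8: v_8 = 8 · 14 = 112.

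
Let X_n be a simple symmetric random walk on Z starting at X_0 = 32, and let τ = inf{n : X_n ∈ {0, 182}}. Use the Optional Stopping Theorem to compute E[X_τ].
E[X_τ] = 32

X_n is a martingale and τ is a bounded-mean stopping time (indeed τ is finite a.s. with bounded expectation since the walk is in a bounded region). By the OST, E[X_τ] = E[X_0] = 32. Equivalently: E[X_τ] = 182 · P(hit 182 first) + 0 · P(hit 0 first) = 182 · (32/182) = 32.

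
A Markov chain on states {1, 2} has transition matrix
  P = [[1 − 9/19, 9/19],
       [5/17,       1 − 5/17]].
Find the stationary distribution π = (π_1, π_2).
π_1 = 95/248, π_2 = 153/248

Solve πP = π with π_1 + π_2 = 1. From πP = π: π_1 · (1 − 9/19) + π_2 · 5/17 = π_1 ⇒ π_2 · 5/17 = π_1 · 9/19 ⇒ π_2/π_1 = (9/19)/(5/17) = 153/95. Together with π_1 + π_2 = 1:
  π_1 = (5/17)/(9/19 + 5/17) = (5/17)/(248/323) = 95/248,
  π_2 = (9/19)/(9/19 + 5/17) = (9/19)/(248/323) = 153/248.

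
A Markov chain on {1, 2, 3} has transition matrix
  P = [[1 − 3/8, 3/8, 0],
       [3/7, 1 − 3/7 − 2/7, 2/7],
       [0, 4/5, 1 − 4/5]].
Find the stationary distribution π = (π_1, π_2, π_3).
π = (16/35, 2/5, 1/7)

This is a birth-death chain on three states, which satisfies detailed balance: π_1 · P_{12} = π_2 · P_{21} and π_2 · P_{23} = π_3 · P_{32}.
From π_1 · 3/8 = π_2 · 3/7: π_2/π_1 = (3/8)/(3/7) = 7/8.
From π_2 · 2/7 = π_3 · 4/5: π_3/π_2 = (2/7)/(4/5) = 5/14.
Take π_1 proportional to 1; then unnormalized π = (1, 7/8, 5/16). Normalize by dividing by the sum 35/16:
  π = (16/35, 2/5, 1/7).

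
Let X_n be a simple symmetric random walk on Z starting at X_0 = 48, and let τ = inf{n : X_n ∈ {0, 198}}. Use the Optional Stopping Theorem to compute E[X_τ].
E[X_τ] = 48

X_n is a martingale and τ is a bounded-mean stopping time (indeed τ is finite a.s. with bounded expectation since the walk is in a bounded region). By the OST, E[X_τ] = E[X_0] = 48. Equivalently: E[X_τ] = 198 · P(hit 198 first) + 0 · P(hit 0 first) = 198 · (48/198) = 48.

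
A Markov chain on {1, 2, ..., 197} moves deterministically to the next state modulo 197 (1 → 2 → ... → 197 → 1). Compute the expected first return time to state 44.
E[T_44 | X_0 = 44] = 197

The chain cycles deterministically, so starting at state 44 it returns in exactly 197 steps. Equivalently, the stationary distribution is uniform π_j = 1/197 for every state j, so by Kac's formula E[T_44] = 1/π_44 = 197.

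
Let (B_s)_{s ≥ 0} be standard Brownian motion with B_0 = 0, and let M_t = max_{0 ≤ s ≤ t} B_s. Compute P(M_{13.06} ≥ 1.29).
P(M_{13.06} ≥ 1.29) = 2·P(B_{13.06} ≥ 1.29) = 2(1 − Φ(1.29/√13.06)) ≈ 0.7211

By the reflection principle for Brownian motion, P(M_t ≥ a) = 2 · P(B_t ≥ a) for a ≥ 0. Since B_t ~ N(0, t), P(B_t ≥ 1.29) = 1 − Φ(1.29/√t) = 1 − Φ(1.29/√13.06) = 1 − Φ(0.3570). So
  P(M_{13.06} ≥ 1.29) = 2(1 − Φ(0.3570)) ≈ 0.7211.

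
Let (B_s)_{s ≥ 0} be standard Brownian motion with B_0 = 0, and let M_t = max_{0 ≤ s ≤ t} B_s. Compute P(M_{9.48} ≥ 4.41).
P(M_{9.48} ≥ 4.41) = 2·P(B_{9.48} ≥ 4.41) = 2(1 − Φ(4.41/√9.48)) ≈ 0.1521

By the reflection principle for Brownian motion, P(M_t ≥ a) = 2 · P(B_t ≥ a) for a ≥ 0. Since B_t ~ N(0, t), P(B_t ≥ 4.41) = 1 − Φ(4.41/√t) = 1 − Φ(4.41/√9.48) = 1 − Φ(1.4323). So
  P(M_{9.48} ≥ 4.41) = 2(1 − Φ(1.4323)) ≈ 0.1521.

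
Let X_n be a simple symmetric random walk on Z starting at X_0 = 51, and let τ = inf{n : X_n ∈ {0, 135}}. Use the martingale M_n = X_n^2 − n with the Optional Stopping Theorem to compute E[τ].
E[τ] = 4284

M_n = X_n^2 − n is a martingale (since E[X_{n+1}^2 | F_n] = X_n^2 + 1). By OST (τ has finite mean in a bounded region), E[M_τ] = E[M_0] = X_0^2 − 0 = 51^2 = 2601. Also E[M_τ] = E[X_τ^2] − E[τ]. The walk exits at 0 or 135, with P(hit 135 first) = 51/135, so E[X_τ^2] = 135^2 · 51/135 + 0 = 6885. Thus E[τ] = E[X_τ^2] − E[M_τ] = 6885 − 2601 = 4284 = 51(135 − 51) = 4284.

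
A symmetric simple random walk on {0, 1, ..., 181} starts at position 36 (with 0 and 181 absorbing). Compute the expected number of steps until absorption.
E[τ | X_0 = 36] = 5220

Let v_k = E[τ | X_0 = k]. Boundary: v_0 = v_181 = 0. Recurrence: v_k = 1 + (v_{k-1} + v_{k+1})/2 for 1 ≤ k ≤ 180. The particular solution to v_k − (v_{k-1} + v_{k+1})/2 = 1 is v_k = −k^2. Adding homogeneous solution A + B k and matching boundaries gives v_k = k (181 − k). Substituting k = 36: v_36 = 36 · 145 = 5220.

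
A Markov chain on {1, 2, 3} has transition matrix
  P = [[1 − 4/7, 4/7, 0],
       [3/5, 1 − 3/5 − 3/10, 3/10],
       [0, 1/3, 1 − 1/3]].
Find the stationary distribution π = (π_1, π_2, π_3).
π = (21/59, 20/59, 18/59)

This is a birth-death chain on three states, which satisfies detailed balance: π_1 · P_{12} = π_2 · P_{21} and π_2 · P_{23} = π_3 · P_{32}.
From π_1 · 4/7 = π_2 · 3/5: π_2/π_1 = (4/7)/(3/5) = 20/21.
From π_2 · 3/10 = π_3 · 1/3: π_3/π_2 = (3/10)/(1/3) = 9/10.
Take π_1 proportional to 1; then unnormalized π = (1, 20/21, 6/7). Normalize by dividing by the sum 59/21:
  π = (21/59, 20/59, 18/59).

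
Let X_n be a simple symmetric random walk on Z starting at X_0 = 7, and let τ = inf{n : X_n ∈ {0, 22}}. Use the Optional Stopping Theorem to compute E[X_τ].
E[X_τ] = 7

X_n is a martingale and τ is a bounded-mean stopping time (indeed τ is finite a.s. with bounded expectation since the walk is in a bounded region). By the OST, E[X_τ] = E[X_0] = 7. Equivalently: E[X_τ] = 22 · P(hit 22 first) + 0 · P(hit 0 first) = 22 · (7/22) = 7.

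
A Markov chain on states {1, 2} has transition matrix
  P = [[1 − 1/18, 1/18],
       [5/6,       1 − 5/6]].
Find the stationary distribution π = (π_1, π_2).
π_1 = 15/16, π_2 = 1/16

Solve πP = π with π_1 + π_2 = 1. From πP = π: π_1 · (1 − 1/18) + π_2 · 5/6 = π_1 ⇒ π_2 · 5/6 = π_1 · 1/18 ⇒ π_2/π_1 = (1/18)/(5/6) = 1/15. Together with π_1 + π_2 = 1:
  π_1 = (5/6)/(1/18 + 5/6) = (5/6)/(8/9) = 15/16,
  π_2 = (1/18)/(1/18 + 5/6) = (1/18)/(8/9) = 1/16.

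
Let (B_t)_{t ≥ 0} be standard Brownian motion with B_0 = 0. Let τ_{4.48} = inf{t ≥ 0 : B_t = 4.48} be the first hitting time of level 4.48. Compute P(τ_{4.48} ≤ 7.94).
P(τ_{4.48} ≤ 7.94) = 2(1 − Φ(4.48/√7.94)) = 2(1 − Φ(1.5899)) ≈ 0.1119

By the reflection principle for standard BM, P(τ_b ≤ t) = 2 · P(B_t ≥ b). Since B_t ~ N(0, t), P(B_t ≥ 4.48) = 1 − Φ(4.48/√t) = 1 − Φ(4.48/√7.94) = 1 − Φ(1.5899) ≈ 0.05593. Doubling: P(τ_{4.48} ≤ 7.94) ≈ 2 · 0.05593 = 0.11186 ≈ 0.1119.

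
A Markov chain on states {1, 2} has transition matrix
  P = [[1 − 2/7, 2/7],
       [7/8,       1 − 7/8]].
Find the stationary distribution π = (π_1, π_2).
π_1 = 49/65, π_2 = 16/65

Solve πP = π with π_1 + π_2 = 1. From πP = π: π_1 · (1 − 2/7) + π_2 · 7/8 = π_1 ⇒ π_2 · 7/8 = π_1 · 2/7 ⇒ π_2/π_1 = (2/7)/(7/8) = 16/49. Together with π_1 + π_2 = 1:
  π_1 = (7/8)/(2/7 + 7/8) = (7/8)/(65/56) = 49/65,
  π_2 = (2/7)/(2/7 + 7/8) = (2/7)/(65/56) = 16/65.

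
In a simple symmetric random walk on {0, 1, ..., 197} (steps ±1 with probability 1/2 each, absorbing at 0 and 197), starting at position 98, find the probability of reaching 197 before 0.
P(hit 197 before 0) = 98/197

Let u_k = P(hit 197 before 0 | start at k). Then u_0 = 0, u_197 = 1, and u_k = u_{k-1}/2 + u_{k+1}/2 for 1 ≤ k ≤ 196. This harmonic recurrence is solved by u_k = k/197, giving u_98 = 98/197.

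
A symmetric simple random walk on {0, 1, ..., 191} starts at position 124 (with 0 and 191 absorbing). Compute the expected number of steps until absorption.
E[τ | X_0 = 124] = 8308

Let v_k = E[τ | X_0 = k]. Boundary: v_0 = v_191 = 0. Recurrence: v_k = 1 + (v_{k-1} + v_{k+1})/2 for 1 ≤ k ≤ 190. The particular solution to v_k − (v_{k-1} + v_{k+1})/2 = 1 is v_k = −k^2. Adding homogeneous solution A + B k and matching boundaries gives v_k = k (191 − k). Substituting k = 124: v_124 = 124 · 67 = 8308.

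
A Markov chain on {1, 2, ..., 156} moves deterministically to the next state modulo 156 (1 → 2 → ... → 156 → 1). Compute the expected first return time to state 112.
E[T_112 | X_0 = 112] = 156

The chain cycles deterministically, so starting at state 112 it returns in exactly 156 steps. Equivalently, the stationary distribution is uniform π_j = 1/156 for every state j, so by Kac's formula E[T_112] = 1/π_112 = 156.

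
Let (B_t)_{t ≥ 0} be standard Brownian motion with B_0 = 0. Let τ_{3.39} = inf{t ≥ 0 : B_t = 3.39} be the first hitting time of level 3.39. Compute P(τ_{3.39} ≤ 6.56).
P(τ_{3.39} ≤ 6.56) = 2(1 − Φ(3.39/√6.56)) = 2(1 − Φ(1.3236)) ≈ 0.1856

By the reflection principle for standard BM, P(τ_b ≤ t) = 2 · P(B_t ≥ b). Since B_t ~ N(0, t), P(B_t ≥ 3.39) = 1 − Φ(3.39/√t) = 1 − Φ(3.39/√6.56) = 1 − Φ(1.3236) ≈ 0.09282. Doubling: P(τ_{3.39} ≤ 6.56) ≈ 2 · 0.09282 = 0.18564 ≈ 0.1856.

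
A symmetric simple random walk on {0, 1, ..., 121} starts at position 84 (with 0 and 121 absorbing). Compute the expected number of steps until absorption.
E[τ | X_0 = 84] = 3108

Let v_k = E[τ | X_0 = k]. Boundary: v_0 = v_121 = 0. Recurrence: v_k = 1 + (v_{k-1} + v_{k+1})/2 for 1 ≤ k ≤ 120. The particular solution to v_k − (v_{k-1} + v_{k+1})/2 = 1 is v_k = −k^2. Adding homogeneous solution A + B k and matching boundaries gives v_k = k (121 − k). Substituting k = 84: v_84 = 84 · 37 = 3108.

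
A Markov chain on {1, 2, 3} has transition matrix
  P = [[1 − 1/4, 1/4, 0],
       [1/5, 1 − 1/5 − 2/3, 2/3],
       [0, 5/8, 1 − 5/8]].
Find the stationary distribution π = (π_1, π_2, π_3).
π = (12/43, 15/43, 16/43)

This is a birth-death chain on three states, which satisfies detailed balance: π_1 · P_{12} = π_2 · P_{21} and π_2 · P_{23} = π_3 · P_{32}.
From π_1 · 1/4 = π_2 · 1/5: π_2/π_1 = (1/4)/(1/5) = 5/4.
From π_2 · 2/3 = π_3 · 5/8: π_3/π_2 = (2/3)/(5/8) = 16/15.
Take π_1 proportional to 1; then unnormalized π = (1, 5/4, 4/3). Normalize by dividing by the sum 43/12:
  π = (12/43, 15/43, 16/43).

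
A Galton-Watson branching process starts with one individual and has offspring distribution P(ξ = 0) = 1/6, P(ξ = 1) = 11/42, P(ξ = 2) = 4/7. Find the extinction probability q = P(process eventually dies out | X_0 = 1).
q = 7/24

The pgf is f(s) = 1/6 + 11/42·s + 4/7·s². The extinction probability q is the smallest fixed point of f in [0, 1]. Setting s = f(s):
  4/7·s² + (11/42 − 1)·s + 1/6 = 0
  4/7·s² − (1/6 + 4/7)·s + 1/6 = 0
which factors as (s − 1)·(4/7·s − 1/6) = 0, giving roots s = 1 and s = (1/6)/(4/7) = 7/24.
Mean offspring μ = 11/42 + 2·4/7 = 59/42 > 1 (supercritical), so q < 1. The extinction probability is the smaller root: q = (1/6)/(4/7) = 7/24.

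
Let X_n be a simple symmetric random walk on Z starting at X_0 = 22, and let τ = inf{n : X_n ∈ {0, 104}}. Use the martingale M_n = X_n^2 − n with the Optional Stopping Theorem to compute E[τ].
E[τ] = 1804

M_n = X_n^2 − n is a martingale (since E[X_{n+1}^2 | F_n] = X_n^2 + 1). By OST (τ has finite mean in a bounded region), E[M_τ] = E[M_0] = X_0^2 − 0 = 22^2 = 484. Also E[M_τ] = E[X_τ^2] − E[τ]. The walk exits at 0 or 104, with P(hit 104 first) = 22/104, so E[X_τ^2] = 104^2 · 22/104 + 0 = 2288. Thus E[τ] = E[X_τ^2] − E[M_τ] = 2288 − 484 = 1804 = 22(104 − 22) = 1804.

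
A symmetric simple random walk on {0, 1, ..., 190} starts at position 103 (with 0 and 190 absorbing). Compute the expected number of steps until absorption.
E[τ | X_0 = 103] = 8961

Let v_k = E[τ | X_0 = k]. Boundary: v_0 = v_190 = 0. Recurrence: v_k = 1 + (v_{k-1} + v_{k+1})/2 for 1 ≤ k ≤ 189. The particular solution to v_k − (v_{k-1} + v_{k+1})/2 = 1 is v_k = −k^2. Adding homogeneous solution A + B k and matching boundaries gives v_k = k (190 − k). Substituting k = 103: v_103 = 103 · 87 = 8961.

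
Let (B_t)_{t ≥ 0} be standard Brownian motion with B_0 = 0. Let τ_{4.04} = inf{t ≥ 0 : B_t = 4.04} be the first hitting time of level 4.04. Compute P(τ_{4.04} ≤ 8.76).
P(τ_{4.04} ≤ 8.76) = 2(1 − Φ(4.04/√8.76)) = 2(1 − Φ(1.3650)) ≈ 0.1723

By the reflection principle for standard BM, P(τ_b ≤ t) = 2 · P(B_t ≥ b). Since B_t ~ N(0, t), P(B_t ≥ 4.04) = 1 − Φ(4.04/√t) = 1 − Φ(4.04/√8.76) = 1 − Φ(1.3650) ≈ 0.08613. Doubling: P(τ_{4.04} ≤ 8.76) ≈ 2 · 0.08613 = 0.17226 ≈ 0.1723.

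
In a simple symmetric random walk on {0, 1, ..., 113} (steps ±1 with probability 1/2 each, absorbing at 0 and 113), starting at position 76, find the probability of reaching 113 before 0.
P(hit 113 before 0) = 76/113

Let u_k = P(hit 113 before 0 | start at k). Then u_0 = 0, u_113 = 1, and u_k = u_{k-1}/2 + u_{k+1}/2 for 1 ≤ k ≤ 112. This harmonic recurrence is solved by u_k = k/113, giving u_76 = 76/113.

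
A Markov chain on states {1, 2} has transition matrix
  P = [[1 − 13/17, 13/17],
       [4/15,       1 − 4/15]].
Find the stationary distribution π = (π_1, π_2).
π_1 = 68/263, π_2 = 195/263

Solve πP = π with π_1 + π_2 = 1. From πP = π: π_1 · (1 − 13/17) + π_2 · 4/15 = π_1 ⇒ π_2 · 4/15 = π_1 · 13/17 ⇒ π_2/π_1 = (13/17)/(4/15) = 195/68. Together with π_1 + π_2 = 1:
  π_1 = (4/15)/(13/17 + 4/15) = (4/15)/(263/255) = 68/263,
  π_2 = (13/17)/(13/17 + 4/15) = (13/17)/(263/255) = 195/263.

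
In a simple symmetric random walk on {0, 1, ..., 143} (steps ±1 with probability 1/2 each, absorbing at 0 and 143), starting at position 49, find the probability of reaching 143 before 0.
P(hit 143 before 0) = 49/143

Let u_k = P(hit 143 before 0 | start at k). Then u_0 = 0, u_143 = 1, and u_k = u_{k-1}/2 + u_{k+1}/2 for 1 ≤ k ≤ 142. This harmonic recurrence is solved by u_k = k/143, giving u_49 = 49/143.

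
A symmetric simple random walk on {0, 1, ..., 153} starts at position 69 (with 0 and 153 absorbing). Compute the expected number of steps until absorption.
E[τ | X_0 = 69] = 5796

Let v_k = E[τ | X_0 = k]. Boundary: v_0 = v_153 = 0. Recurrence: v_k = 1 + (v_{k-1} + v_{k+1})/2 for 1 ≤ k ≤ 152. The particular solution to v_k − (v_{k-1} + v_{k+1})/2 = 1 is v_k = −k^2. Adding homogeneous solution A + B k and matching boundaries gives v_k = k (153 − k). Substituting k = 69: v_69 = 69 · 84 = 5796.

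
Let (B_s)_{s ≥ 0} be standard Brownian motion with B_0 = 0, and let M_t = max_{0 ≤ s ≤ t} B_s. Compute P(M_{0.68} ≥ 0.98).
P(M_{0.68} ≥ 0.98) = 2·P(B_{0.68} ≥ 0.98) = 2(1 − Φ(0.98/√0.68)) ≈ 0.2347

By the reflection principle for Brownian motion, P(M_t ≥ a) = 2 · P(B_t ≥ a) for a ≥ 0. Since B_t ~ N(0, t), P(B_t ≥ 0.98) = 1 − Φ(0.98/√t) = 1 − Φ(0.98/√0.68) = 1 − Φ(1.1884). So
  P(M_{0.68} ≥ 0.98) = 2(1 − Φ(1.1884)) ≈ 0.2347.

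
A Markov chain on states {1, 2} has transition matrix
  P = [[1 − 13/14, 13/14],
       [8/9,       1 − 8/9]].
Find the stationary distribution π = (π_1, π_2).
π_1 = 112/229, π_2 = 117/229

Solve πP = π with π_1 + π_2 = 1. From πP = π: π_1 · (1 − 13/14) + π_2 · 8/9 = π_1 ⇒ π_2 · 8/9 = π_1 · 13/14 ⇒ π_2/π_1 = (13/14)/(8/9) = 117/112. Together with π_1 + π_2 = 1:
  π_1 = (8/9)/(13/14 + 8/9) = (8/9)/(229/126) = 112/229,
  π_2 = (13/14)/(13/14 + 8/9) = (13/14)/(229/126) = 117/229.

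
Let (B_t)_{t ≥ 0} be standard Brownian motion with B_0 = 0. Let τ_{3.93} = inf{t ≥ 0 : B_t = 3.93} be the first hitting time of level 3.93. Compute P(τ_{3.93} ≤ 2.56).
P(τ_{3.93} ≤ 2.56) = 2(1 − Φ(3.93/√2.56)) = 2(1 − Φ(2.4562)) ≈ 0.0140

By the reflection principle for standard BM, P(τ_b ≤ t) = 2 · P(B_t ≥ b). Since B_t ~ N(0, t), P(B_t ≥ 3.93) = 1 − Φ(3.93/√t) = 1 − Φ(3.93/√2.56) = 1 − Φ(2.4562) ≈ 0.00702. Doubling: P(τ_{3.93} ≤ 2.56) ≈ 2 · 0.00702 = 0.01404 ≈ 0.0140.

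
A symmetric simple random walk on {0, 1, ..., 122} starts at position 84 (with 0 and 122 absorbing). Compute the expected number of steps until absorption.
E[τ | X_0 = 84] = 3192

Let v_k = E[τ | X_0 = k]. Boundary: v_0 = v_122 = 0. Recurrence: v_k = 1 + (v_{k-1} + v_{k+1})/2 for 1 ≤ k ≤ 121. The particular solution to v_k − (v_{k-1} + v_{k+1})/2 = 1 is v_k = −k^2. Adding homogeneous solution A + B k and matching boundaries gives v_k = k (122 − k). Substituting k = 84: v_84 = 84 · 38 = 3192.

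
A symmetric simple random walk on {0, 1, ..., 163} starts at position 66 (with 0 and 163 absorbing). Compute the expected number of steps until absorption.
E[τ | X_0 = 66] = 6402

Let v_k = E[τ | X_0 = k]. Boundary: v_0 = v_163 = 0. Recurrence: v_k = 1 + (v_{k-1} + v_{k+1})/2 for 1 ≤ k ≤ 162. The particular solution to v_k − (v_{k-1} + v_{k+1})/2 = 1 is v_k = −k^2. Adding homogeneous solution A + B k and matching boundaries gives v_k = k (163 − k). Substituting k = 66: v_66 = 66 · 97 = 6402.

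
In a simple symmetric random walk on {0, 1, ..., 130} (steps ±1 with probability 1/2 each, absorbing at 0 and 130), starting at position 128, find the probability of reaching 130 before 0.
P(hit 130 before 0) = 128/130 = 64/65

Let u_k = P(hit 130 before 0 | start at k). Then u_0 = 0, u_130 = 1, and u_k = u_{k-1}/2 + u_{k+1}/2 for 1 ≤ k ≤ 129. This harmonic recurrence is solved by u_k = k/130, giving u_128 = 128/130 = 64/65.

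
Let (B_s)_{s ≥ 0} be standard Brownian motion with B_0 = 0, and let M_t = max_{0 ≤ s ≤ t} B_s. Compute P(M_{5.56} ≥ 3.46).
P(M_{5.56} ≥ 3.46) = 2·P(B_{5.56} ≥ 3.46) = 2(1 − Φ(3.46/√5.56)) ≈ 0.1423

By the reflection principle for Brownian motion, P(M_t ≥ a) = 2 · P(B_t ≥ a) for a ≥ 0. Since B_t ~ N(0, t), P(B_t ≥ 3.46) = 1 − Φ(3.46/√t) = 1 − Φ(3.46/√5.56) = 1 − Φ(1.4674). So
  P(M_{5.56} ≥ 3.46) = 2(1 − Φ(1.4674)) ≈ 0.1423.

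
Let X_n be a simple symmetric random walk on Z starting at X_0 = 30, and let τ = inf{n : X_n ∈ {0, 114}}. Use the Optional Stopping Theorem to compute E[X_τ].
E[X_τ] = 30

X_n is a martingale and τ is a bounded-mean stopping time (indeed τ is finite a.s. with bounded expectation since the walk is in a bounded region). By the OST, E[X_τ] = E[X_0] = 30. Equivalently: E[X_τ] = 114 · P(hit 114 first) + 0 · P(hit 0 first) = 114 · (30/114) = 30.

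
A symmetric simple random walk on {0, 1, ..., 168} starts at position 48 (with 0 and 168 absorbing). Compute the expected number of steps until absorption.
E[τ | X_0 = 48] = 5760

Let v_k = E[τ | X_0 = k]. Boundary: v_0 = v_168 = 0. Recurrence: v_k = 1 + (v_{k-1} + v_{k+1})/2 for 1 ≤ k ≤ 167. The particular solution to v_k − (v_{k-1} + v_{k+1})/2 = 1 is v_k = −k^2. Adding homogeneous solution A + B k and matching boundaries gives v_k = k (168 − k). Substituting k = 48: v_48 = 48 · 120 = 5760.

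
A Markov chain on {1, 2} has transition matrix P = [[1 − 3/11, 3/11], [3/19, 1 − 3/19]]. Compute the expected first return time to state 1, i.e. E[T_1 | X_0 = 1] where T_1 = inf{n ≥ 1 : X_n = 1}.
E[T_1 | X_0 = 1] = 1/π_1 = 30/11

For an irreducible recurrent Markov chain with stationary distribution π, E[T_i | X_0 = i] = 1/π_i (Kac's formula). Here π_1 = (3/19)/(3/11 + 3/19) = (3/19)/(90/209) = 11/30, so E[T_1 | X_0 = 1] = 1/π_1 = (3/11 + 3/19)/(3/19) = (90/209)/(3/19) = 30/11.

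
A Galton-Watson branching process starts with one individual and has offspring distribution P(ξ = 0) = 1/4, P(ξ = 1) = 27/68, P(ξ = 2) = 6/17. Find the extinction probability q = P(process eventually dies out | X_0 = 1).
q = 17/24

The pgf is f(s) = 1/4 + 27/68·s + 6/17·s². The extinction probability q is the smallest fixed point of f in [0, 1]. Setting s = f(s):
  6/17·s² + (27/68 − 1)·s + 1/4 = 0
  6/17·s² − (1/4 + 6/17)·s + 1/4 = 0
which factors as (s − 1)·(6/17·s − 1/4) = 0, giving roots s = 1 and s = (1/4)/(6/17) = 17/24.
Mean offspring μ = 27/68 + 2·6/17 = 75/68 > 1 (supercritical), so q < 1. The extinction probability is the smaller root: q = (1/4)/(6/17) = 17/24.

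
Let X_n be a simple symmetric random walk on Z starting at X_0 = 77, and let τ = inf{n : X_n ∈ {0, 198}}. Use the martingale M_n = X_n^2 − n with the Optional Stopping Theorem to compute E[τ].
E[τ] = 9317

M_n = X_n^2 − n is a martingale (since E[X_{n+1}^2 | F_n] = X_n^2 + 1). By OST (τ has finite mean in a bounded region), E[M_τ] = E[M_0] = X_0^2 − 0 = 77^2 = 5929. Also E[M_τ] = E[X_τ^2] − E[τ]. The walk exits at 0 or 198, with P(hit 198 first) = 77/198, so E[X_τ^2] = 198^2 · 77/198 + 0 = 15246. Thus E[τ] = E[X_τ^2] − E[M_τ] = 15246 − 5929 = 9317 = 77(198 − 77) = 9317.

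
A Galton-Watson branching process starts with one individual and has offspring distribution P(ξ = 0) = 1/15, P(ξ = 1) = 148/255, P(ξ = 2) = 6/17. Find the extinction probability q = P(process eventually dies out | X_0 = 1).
q = 17/90

The pgf is f(s) = 1/15 + 148/255·s + 6/17·s². The extinction probability q is the smallest fixed point of f in [0, 1]. Setting s = f(s):
  6/17·s² + (148/255 − 1)·s + 1/15 = 0
  6/17·s² − (1/15 + 6/17)·s + 1/15 = 0
which factors as (s − 1)·(6/17·s − 1/15) = 0, giving roots s = 1 and s = (1/15)/(6/17) = 17/90.
Mean offspring μ = 148/255 + 2·6/17 = 328/255 > 1 (supercritical), so q < 1. The extinction probability is the smaller root: q = (1/15)/(6/17) = 17/90.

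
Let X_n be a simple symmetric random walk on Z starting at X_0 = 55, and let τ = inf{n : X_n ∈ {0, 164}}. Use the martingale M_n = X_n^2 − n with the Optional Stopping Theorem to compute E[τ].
E[τ] = 5995

M_n = X_n^2 − n is a martingale (since E[X_{n+1}^2 | F_n] = X_n^2 + 1). By OST (τ has finite mean in a bounded region), E[M_τ] = E[M_0] = X_0^2 − 0 = 55^2 = 3025. Also E[M_τ] = E[X_τ^2] − E[τ]. The walk exits at 0 or 164, with P(hit 164 first) = 55/164, so E[X_τ^2] = 164^2 · 55/164 + 0 = 9020. Thus E[τ] = E[X_τ^2] − E[M_τ] = 9020 − 3025 = 5995 = 55(164 − 55) = 5995.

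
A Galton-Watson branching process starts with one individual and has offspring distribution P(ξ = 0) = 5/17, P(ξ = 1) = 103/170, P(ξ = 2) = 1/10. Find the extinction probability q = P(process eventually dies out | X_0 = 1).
q = 1

Mean offspring μ = 0·5/17 + 1·103/170 + 2·1/10 = 137/170 ≤ 1. For μ ≤ 1 with offspring not concentrated at 1, the Galton-Watson process goes extinct almost surely, so q = 1.
(Algebraic check: The pgf is f(s) = 5/17 + 103/170·s + 1/10·s². The extinction probability q is the smallest fixed point of f in [0, 1]. Setting s = f(s):
  1/10·s² + (103/170 − 1)·s + 5/17 = 0
  1/10·s² − (5/17 + 1/10)·s + 5/17 = 0
which factors as (s − 1)·(1/10·s − 5/17) = 0, giving roots s = 1 and s = (5/17)/(1/10) = 50/17. Since 50/17 ≥ 1, the smallest root in [0, 1] is s = 1.)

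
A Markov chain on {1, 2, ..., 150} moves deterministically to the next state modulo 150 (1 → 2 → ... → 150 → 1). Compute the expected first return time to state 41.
E[T_41 | X_0 = 41] = 150

The chain cycles deterministically, so starting at state 41 it returns in exactly 150 steps. Equivalently, the stationary distribution is uniform π_j = 1/150 for every state j, so by Kac's formula E[T_41] = 1/π_41 = 150.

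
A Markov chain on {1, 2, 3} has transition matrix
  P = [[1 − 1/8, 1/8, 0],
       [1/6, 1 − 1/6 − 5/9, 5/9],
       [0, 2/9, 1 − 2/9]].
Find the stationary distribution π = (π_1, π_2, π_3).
π = (8/29, 6/29, 15/29)

This is a birth-death chain on three states, which satisfies detailed balance: π_1 · P_{12} = π_2 · P_{21} and π_2 · P_{23} = π_3 · P_{32}.
From π_1 · 1/8 = π_2 · 1/6: π_2/π_1 = (1/8)/(1/6) = 3/4.
From π_2 · 5/9 = π_3 · 2/9: π_3/π_2 = (5/9)/(2/9) = 5/2.
Take π_1 proportional to 1; then unnormalized π = (1, 3/4, 15/8). Normalize by dividing by the sum 29/8:
  π = (8/29, 6/29, 15/29).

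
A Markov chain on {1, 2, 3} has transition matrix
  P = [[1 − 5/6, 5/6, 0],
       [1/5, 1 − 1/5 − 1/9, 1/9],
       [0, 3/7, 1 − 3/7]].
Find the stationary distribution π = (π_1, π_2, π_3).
π = (81/506, 675/1012, 175/1012)

This is a birth-death chain on three states, which satisfies detailed balance: π_1 · P_{12} = π_2 · P_{21} and π_2 · P_{23} = π_3 · P_{32}.
From π_1 · 5/6 = π_2 · 1/5: π_2/π_1 = (5/6)/(1/5) = 25/6.
From π_2 · 1/9 = π_3 · 3/7: π_3/π_2 = (1/9)/(3/7) = 7/27.
Take π_1 proportional to 1; then unnormalized π = (1, 25/6, 175/162). Normalize by dividing by the sum 506/81:
  π = (81/506, 675/1012, 175/1012).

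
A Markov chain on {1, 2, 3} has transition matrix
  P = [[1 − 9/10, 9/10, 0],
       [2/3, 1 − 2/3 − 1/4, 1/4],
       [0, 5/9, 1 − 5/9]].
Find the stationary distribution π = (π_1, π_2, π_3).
π = (400/1183, 540/1183, 243/1183)

This is a birth-death chain on three states, which satisfies detailed balance: π_1 · P_{12} = π_2 · P_{21} and π_2 · P_{23} = π_3 · P_{32}.
From π_1 · 9/10 = π_2 · 2/3: π_2/π_1 = (9/10)/(2/3) = 27/20.
From π_2 · 1/4 = π_3 · 5/9: π_3/π_2 = (1/4)/(5/9) = 9/20.
Take π_1 proportional to 1; then unnormalized π = (1, 27/20, 243/400). Normalize by dividing by the sum 1183/400:
  π = (400/1183, 540/1183, 243/1183).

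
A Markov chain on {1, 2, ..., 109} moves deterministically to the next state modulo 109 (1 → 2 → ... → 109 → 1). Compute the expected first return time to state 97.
E[T_97 | X_0 = 97] = 109

The chain cycles deterministically, so starting at state 97 it returns in exactly 109 steps. Equivalently, the stationary distribution is uniform π_j = 1/109 for every state j, so by Kac's formula E[T_97] = 1/π_97 = 109.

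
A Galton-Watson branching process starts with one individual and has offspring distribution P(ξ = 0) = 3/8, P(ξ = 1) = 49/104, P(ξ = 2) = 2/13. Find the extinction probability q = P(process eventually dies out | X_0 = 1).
q = 1

Mean offspring μ = 0·3/8 + 1·49/104 + 2·2/13 = 81/104 ≤ 1. For μ ≤ 1 with offspring not concentrated at 1, the Galton-Watson process goes extinct almost surely, so q = 1.
(Algebraic check: The pgf is f(s) = 3/8 + 49/104·s + 2/13·s². The extinction probability q is the smallest fixed point of f in [0, 1]. Setting s = f(s):
  2/13·s² + (49/104 − 1)·s + 3/8 = 0
  2/13·s² − (3/8 + 2/13)·s + 3/8 = 0
which factors as (s − 1)·(2/13·s − 3/8) = 0, giving roots s = 1 and s = (3/8)/(2/13) = 39/16. Since 39/16 ≥ 1, the smallest root in [0, 1] is s = 1.)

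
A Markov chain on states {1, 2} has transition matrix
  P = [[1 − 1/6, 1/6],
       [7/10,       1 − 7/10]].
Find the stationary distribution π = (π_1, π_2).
π_1 = 21/26, π_2 = 5/26

Solve πP = π with π_1 + π_2 = 1. From πP = π: π_1 · (1 − 1/6) + π_2 · 7/10 = π_1 ⇒ π_2 · 7/10 = π_1 · 1/6 ⇒ π_2/π_1 = (1/6)/(7/10) = 5/21. Together with π_1 + π_2 = 1:
  π_1 = (7/10)/(1/6 + 7/10) = (7/10)/(13/15) = 21/26,
  π_2 = (1/6)/(1/6 + 7/10) = (1/6)/(13/15) = 5/26.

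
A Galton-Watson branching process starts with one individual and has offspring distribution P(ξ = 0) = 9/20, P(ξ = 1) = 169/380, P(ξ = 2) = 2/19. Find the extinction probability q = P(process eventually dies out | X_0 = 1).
q = 1

Mean offspring μ = 0·9/20 + 1·169/380 + 2·2/19 = 249/380 ≤ 1. For μ ≤ 1 with offspring not concentrated at 1, the Galton-Watson process goes extinct almost surely, so q = 1.
(Algebraic check: The pgf is f(s) = 9/20 + 169/380·s + 2/19·s². The extinction probability q is the smallest fixed point of f in [0, 1]. Setting s = f(s):
  2/19·s² + (169/380 − 1)·s + 9/20 = 0
  2/19·s² − (9/20 + 2/19)·s + 9/20 = 0
which factors as (s − 1)·(2/19·s − 9/20) = 0, giving roots s = 1 and s = (9/20)/(2/19) = 171/40. Since 171/40 ≥ 1, the smallest root in [0, 1] is s = 1.)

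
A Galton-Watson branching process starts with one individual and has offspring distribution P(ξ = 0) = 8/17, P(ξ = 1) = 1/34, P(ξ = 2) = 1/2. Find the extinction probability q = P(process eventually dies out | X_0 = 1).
q = 16/17

The pgf is f(s) = 8/17 + 1/34·s + 1/2·s². The extinction probability q is the smallest fixed point of f in [0, 1]. Setting s = f(s):
  1/2·s² + (1/34 − 1)·s + 8/17 = 0
  1/2·s² − (8/17 + 1/2)·s + 8/17 = 0
which factors as (s − 1)·(1/2·s − 8/17) = 0, giving roots s = 1 and s = (8/17)/(1/2) = 16/17.
Mean offspring μ = 1/34 + 2·1/2 = 35/34 > 1 (supercritical), so q < 1. The extinction probability is the smaller root: q = (8/17)/(1/2) = 16/17.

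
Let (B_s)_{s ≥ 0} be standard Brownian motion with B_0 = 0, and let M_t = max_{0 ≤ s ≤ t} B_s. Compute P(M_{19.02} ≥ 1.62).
P(M_{19.02} ≥ 1.62) = 2·P(B_{19.02} ≥ 1.62) = 2(1 − Φ(1.62/√19.02)) ≈ 0.7103

By the reflection principle for Brownian motion, P(M_t ≥ a) = 2 · P(B_t ≥ a) for a ≥ 0. Since B_t ~ N(0, t), P(B_t ≥ 1.62) = 1 − Φ(1.62/√t) = 1 − Φ(1.62/√19.02) = 1 − Φ(0.3715). So
  P(M_{19.02} ≥ 1.62) = 2(1 − Φ(0.3715)) ≈ 0.7103.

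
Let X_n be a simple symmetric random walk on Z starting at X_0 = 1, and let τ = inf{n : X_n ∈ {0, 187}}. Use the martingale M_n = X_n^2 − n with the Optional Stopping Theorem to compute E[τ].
E[τ] = 186

M_n = X_n^2 − n is a martingale (since E[X_{n+1}^2 | F_n] = X_n^2 + 1). By OST (τ has finite mean in a bounded region), E[M_τ] = E[M_0] = X_0^2 − 0 = 1^2 = 1. Also E[M_τ] = E[X_τ^2] − E[τ]. The walk exits at 0 or 187, with P(hit 187 first) = 1/187, so E[X_τ^2] = 187^2 · 1/187 + 0 = 187. Thus E[τ] = E[X_τ^2] − E[M_τ] = 187 − 1 = 186 = 1(187 − 1) = 186.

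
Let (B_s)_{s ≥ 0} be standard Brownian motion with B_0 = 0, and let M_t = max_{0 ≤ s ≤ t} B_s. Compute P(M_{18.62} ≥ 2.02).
P(M_{18.62} ≥ 2.02) = 2·P(B_{18.62} ≥ 2.02) = 2(1 − Φ(2.02/√18.62)) ≈ 0.6397

By the reflection principle for Brownian motion, P(M_t ≥ a) = 2 · P(B_t ≥ a) for a ≥ 0. Since B_t ~ N(0, t), P(B_t ≥ 2.02) = 1 − Φ(2.02/√t) = 1 − Φ(2.02/√18.62) = 1 − Φ(0.4681). So
  P(M_{18.62} ≥ 2.02) = 2(1 − Φ(0.4681)) ≈ 0.6397.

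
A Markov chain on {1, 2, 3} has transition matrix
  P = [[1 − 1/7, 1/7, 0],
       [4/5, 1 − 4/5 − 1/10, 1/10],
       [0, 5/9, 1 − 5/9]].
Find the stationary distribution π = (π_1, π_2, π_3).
π = (280/339, 50/339, 3/113)

This is a birth-death chain on three states, which satisfies detailed balance: π_1 · P_{12} = π_2 · P_{21} and π_2 · P_{23} = π_3 · P_{32}.
From π_1 · 1/7 = π_2 · 4/5: π_2/π_1 = (1/7)/(4/5) = 5/28.
From π_2 · 1/10 = π_3 · 5/9: π_3/π_2 = (1/10)/(5/9) = 9/50.
Take π_1 proportional to 1; then unnormalized π = (1, 5/28, 9/280). Normalize by dividing by the sum 339/280:
  π = (280/339, 50/339, 3/113).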